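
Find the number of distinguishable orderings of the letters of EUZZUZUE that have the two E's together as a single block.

140

Treat the 2 copies of E as a single block. The multiset to arrange is then {EE, U, U, U, Z, Z, Z}, 7 items in all.
That gives (7)!/(3!·3!) = 140 arrangements.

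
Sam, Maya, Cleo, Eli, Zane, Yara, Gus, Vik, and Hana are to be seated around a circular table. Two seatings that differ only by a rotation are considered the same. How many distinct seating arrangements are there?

Around a circle, 9 distinct people have 9!/9 = (8)! = 40320 rotationally distinct seatings.

40320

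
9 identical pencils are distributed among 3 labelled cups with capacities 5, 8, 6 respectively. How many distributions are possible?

Ignoring the caps, the number of non-negative solutions to x_1+…+x_3 = 9 is C(11,2) = 55.
Subtract solutions that violate a single cap (substitute x_i' = x_i − (cap_i+1)): x_1 ≥ 6 gives C(5,2) = 10; x_2 ≥ 9 gives C(2,2) = 1; x_3 ≥ 7 gives C(4,2) = 6. Together 17.
No two caps can be exceeded simultaneously, so the pair terms are all 0.
By inclusion–exclusion the count is 55 − 17 + 0 = 38.

38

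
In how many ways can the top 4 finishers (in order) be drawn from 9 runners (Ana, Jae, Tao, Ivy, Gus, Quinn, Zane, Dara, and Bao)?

There are 9 choices for 1st place, 8 for 2nd, and so on down to 6 for position 4.
That gives 9 × 8 × 7 × 6 = 3024.

3024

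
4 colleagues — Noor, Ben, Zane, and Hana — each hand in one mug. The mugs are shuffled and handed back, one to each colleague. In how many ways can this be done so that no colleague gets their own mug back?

9

Count assignments avoiding every fixed point. For any j of the 4 colleagues fixed to their own mug, the other 4−j can be arranged in (4−j)! ways.
By inclusion–exclusion this is Σ_{j=0}^{4} (−1)^j C(4,j)·(4−j)!.
Computing: 24 − 24 + 12 − 4 + 1 = 9.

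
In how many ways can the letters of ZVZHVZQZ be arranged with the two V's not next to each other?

There are 8!/(4!·2!) = 840 arrangements of ZVZHVZQZ in total.
Arrangements with the V's together: treat VV as one letter, giving (7)!/(4!) = 210.
Subtracting, 840 − 210 = 630 arrangements keep the V's apart.

630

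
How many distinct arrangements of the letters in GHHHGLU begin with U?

With the first slot taken by U, it remains to arrange the other 6 letters (GHHHGL).
Those 6 letters have G appearing twice and H appearing 3 times, giving (6)!/(3!·2!) = 60.

60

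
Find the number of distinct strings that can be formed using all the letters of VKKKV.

The 5 letters of VKKKV have repeats: K appearing 3 times and V appearing twice.
Dividing 5! = 120 by 3!·2! = 12 for the repeated letters gives 10.

10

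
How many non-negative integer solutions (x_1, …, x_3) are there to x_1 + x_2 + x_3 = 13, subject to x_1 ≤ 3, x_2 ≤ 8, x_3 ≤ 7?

Without the upper bounds there are C(15,2) = 105 ways to split 13 among 3 variables.
Subtract solutions that violate a single cap (substitute x_i' = x_i − (cap_i+1)): x_1 ≥ 4 gives C(11,2) = 55; x_2 ≥ 9 gives C(6,2) = 15; x_3 ≥ 8 gives C(7,2) = 21. Together 91.
Add back pairs where two caps are both exceeded: 1 + 3 + 0 = 4.
By inclusion–exclusion the count is 105 − 91 + 4 = 18.

18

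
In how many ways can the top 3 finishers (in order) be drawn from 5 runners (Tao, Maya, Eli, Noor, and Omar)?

60

There are 5 choices for 1st place, 4 for 2nd, and 3 for 3rd.
That gives 5 × 4 × 3 = 60.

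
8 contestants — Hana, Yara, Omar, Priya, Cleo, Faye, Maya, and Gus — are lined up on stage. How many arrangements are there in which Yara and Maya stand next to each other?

Glue Yara and Maya into one block (2 internal orders), leaving 7 units to arrange in a row.
That gives 2 × 7! = 2 × 5040 = 10080.

10080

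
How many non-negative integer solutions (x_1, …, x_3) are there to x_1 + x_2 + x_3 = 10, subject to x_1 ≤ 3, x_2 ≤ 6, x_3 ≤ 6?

18

By stars and bars, unrestricted non-negative solutions to x_1+…+x_3 = 10 number C(10+2,2) = 66.
Subtract solutions that violate a single cap (substitute x_i' = x_i − (cap_i+1)): x_1 ≥ 4 gives C(8,2) = 28; x_2 ≥ 7 gives C(5,2) = 10; x_3 ≥ 7 gives C(5,2) = 10. Together 48.
No two caps can be exceeded simultaneously, so the pair terms are all 0.
By inclusion–exclusion the count is 66 − 48 + 0 = 18.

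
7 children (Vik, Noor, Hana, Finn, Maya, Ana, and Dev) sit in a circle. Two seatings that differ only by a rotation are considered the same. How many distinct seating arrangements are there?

720

Seat Vik anywhere (absorbing the rotational symmetry), then permute the other 6: (6)! = 720.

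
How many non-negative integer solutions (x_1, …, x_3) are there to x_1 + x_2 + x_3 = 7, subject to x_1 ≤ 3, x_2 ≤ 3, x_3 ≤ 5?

13

Without the upper bounds there are C(9,2) = 36 ways to split 7 among 3 variables.
Subtract solutions that violate a single cap (substitute x_i' = x_i − (cap_i+1)): x_1 ≥ 4 gives C(5,2) = 10; x_2 ≥ 4 gives C(5,2) = 10; x_3 ≥ 6 gives C(3,2) = 3. Together 23.
No two caps can be exceeded simultaneously, so the pair terms are all 0.
By inclusion–exclusion the count is 36 − 23 + 0 = 13.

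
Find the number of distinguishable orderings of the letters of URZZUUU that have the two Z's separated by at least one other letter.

There are 7!/(4!·2!) = 105 arrangements of URZZUUU in total.
Arrangements with the Z's together: treat ZZ as one letter, giving (6)!/(4!) = 30.
Hence 105 − 30 = 75.

75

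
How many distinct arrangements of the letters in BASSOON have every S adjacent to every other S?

Treat the 2 copies of S as a single block. The multiset to arrange is then {SS, A, B, N, O, O}, 6 items in all.
That gives (6)!/(2!) = 360 arrangements.

360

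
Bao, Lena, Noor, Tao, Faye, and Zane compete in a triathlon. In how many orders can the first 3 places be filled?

This is an ordered selection of 3 from 6: P(6,3).
That gives 6 × 5 × 4 = 120.

120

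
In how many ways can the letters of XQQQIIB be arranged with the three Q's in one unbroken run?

Treat the 3 copies of Q as a single block. The multiset to arrange is then {QQQ, B, I, I, X}, 5 items in all.
That gives (5)!/(2!) = 60 arrangements.

60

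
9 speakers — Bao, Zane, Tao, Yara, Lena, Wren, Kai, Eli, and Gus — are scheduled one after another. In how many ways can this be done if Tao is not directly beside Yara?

282240

Of the 9! = 362880 arrangements, those with Tao and Yara adjacent number 2 × 8! = 80640 (treat the pair as a block with 2 internal orders).
Complementary counting: 362880 − 80640 = 282240.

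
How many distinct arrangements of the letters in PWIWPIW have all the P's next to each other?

60

Treat the 2 copies of P as a single block. The multiset to arrange is then {PP, I, I, W, W, W}, 6 items in all.
That gives (6)!/(3!·2!) = 60 arrangements.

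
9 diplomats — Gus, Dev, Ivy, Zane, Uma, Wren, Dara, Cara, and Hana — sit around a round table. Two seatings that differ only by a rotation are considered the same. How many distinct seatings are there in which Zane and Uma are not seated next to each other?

All circular seatings of 9 people number (8)! = 40320.
Seatings with Zane beside Uma: treat them as a block with 2 internal orders, giving 2 × (7)! = 10080.
Subtracting, 40320 − 10080 = 30240.

30240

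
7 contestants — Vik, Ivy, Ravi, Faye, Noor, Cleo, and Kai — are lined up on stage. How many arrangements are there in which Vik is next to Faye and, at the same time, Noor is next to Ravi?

Treat {Vik,Faye} as one block (2 orders) and {Noor,Ravi} as another (2 orders).
That leaves 5 units to arrange: 2 × 2 × 5! = 4 × 120 = 480.

480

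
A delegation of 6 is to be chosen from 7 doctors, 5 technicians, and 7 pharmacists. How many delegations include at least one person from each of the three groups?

22295

Total 6-person selections from all 19: C(19,6) = 27132.
Selections missing a whole group: no doctors → C(12,6) = 924; no technicians → C(14,6) = 3003; no pharmacists → C(12,6) = 924.
Add back selections omitting two groups (i.e. drawn from a single group): C(7,6) + C(5,6) + C(7,6) = 14.
By inclusion–exclusion: 27132 − 4851 + 14 = 22295.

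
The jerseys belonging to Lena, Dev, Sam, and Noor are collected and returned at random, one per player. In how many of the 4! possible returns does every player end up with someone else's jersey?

This is the derangement count D_4: permutations of 4 items with no fixed point.
By inclusion–exclusion this is Σ_{j=0}^{4} (−1)^j C(4,j)·(4−j)!.
Computing: 24 − 24 + 12 − 4 + 1 = 9.

9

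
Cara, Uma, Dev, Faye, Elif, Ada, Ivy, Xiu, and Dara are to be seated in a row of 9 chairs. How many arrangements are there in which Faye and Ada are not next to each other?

282240

Of the 9! = 362880 arrangements, those with Faye and Ada adjacent number 2 × 8! = 80640 (treat the pair as a block with 2 internal orders).
So 362880 − 80640 = 282240 arrangements keep them apart.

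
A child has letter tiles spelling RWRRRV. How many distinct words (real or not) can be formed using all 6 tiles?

30

RWRRRV has 6 letters with R appearing 4 times.
The number of distinct arrangements is 6!/(4!) = 720/24 = 30.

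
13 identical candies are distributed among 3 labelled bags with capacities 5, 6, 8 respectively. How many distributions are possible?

27

Without the upper bounds there are C(15,2) = 105 ways to split 13 among 3 bags.
Subtract solutions that violate a single cap (substitute x_i' = x_i − (cap_i+1)): x_1 ≥ 6 gives C(9,2) = 36; x_2 ≥ 7 gives C(8,2) = 28; x_3 ≥ 9 gives C(6,2) = 15. Together 79.
Add back pairs where two caps are both exceeded: 1 + 0 + 0 = 1.
By inclusion–exclusion the count is 105 − 79 + 1 = 27.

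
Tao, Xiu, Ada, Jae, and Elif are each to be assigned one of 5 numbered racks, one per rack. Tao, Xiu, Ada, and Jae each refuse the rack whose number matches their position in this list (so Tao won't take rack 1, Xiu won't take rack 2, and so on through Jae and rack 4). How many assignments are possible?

53

Let Aᵢ (for 1 ≤ i ≤ 4) be the placements that put person i in their forbidden rack. Any j of these fix j positions, leaving (5−j)! ways to fill the rest, and there are C(4,j) ways to pick which j.
By inclusion–exclusion, the number of valid placements is Σ_{j=0}^{4} (−1)^j C(4,j)·(5−j)!.
Computing: 120 − 96 + 36 − 8 + 1 = 53.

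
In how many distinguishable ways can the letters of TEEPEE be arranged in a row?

30

TEEPEE has 6 letters with E appearing 4 times.
So there are 6! / (4!) = 30 distinguishable arrangements.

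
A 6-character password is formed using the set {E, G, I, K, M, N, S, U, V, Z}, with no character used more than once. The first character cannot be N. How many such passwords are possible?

136080

The first character has 10−1 = 9 choices (anything except N).
The remaining 5 characters are filled from the other 9 symbols without repetition: 9 × 8 × 7 × 6 × 5 = 15120.
Total: 9 × 15120 = 136080.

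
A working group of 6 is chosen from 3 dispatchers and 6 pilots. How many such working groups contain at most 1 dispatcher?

Split by how many dispatchers are chosen (0 through 1).
Sum: C(3,0)·C(6,6) + C(3,1)·C(6,5) = 1 + 18 = 19.

19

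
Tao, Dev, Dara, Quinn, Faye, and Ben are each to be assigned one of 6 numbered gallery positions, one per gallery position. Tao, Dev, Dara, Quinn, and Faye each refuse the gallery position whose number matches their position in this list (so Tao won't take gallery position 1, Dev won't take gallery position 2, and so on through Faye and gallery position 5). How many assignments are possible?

309

Let Aᵢ (for 1 ≤ i ≤ 5) be the placements that put person i in their forbidden gallery position. Any j of these fix j positions, leaving (6−j)! ways to fill the rest, and there are C(5,j) ways to pick which j.
By inclusion–exclusion, the number of valid placements is Σ_{j=0}^{5} (−1)^j C(5,j)·(6−j)!.
Computing: 720 − 600 + 240 − 60 + 10 − 1 = 309.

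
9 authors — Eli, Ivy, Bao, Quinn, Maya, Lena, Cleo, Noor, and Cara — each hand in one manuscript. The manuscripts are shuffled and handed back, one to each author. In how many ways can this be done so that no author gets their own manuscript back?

Let Aᵢ be the assignments in which author i gets their own manuscript. We want the size of the complement of A₁∪…∪A_9.
By inclusion–exclusion this is Σ_{j=0}^{9} (−1)^j C(9,j)·(9−j)!.
Computing: 362880 − 362880 + 181440 − 60480 + 15120 − 3024 + 504 − 72 + 9 − 1 = 133496.

133496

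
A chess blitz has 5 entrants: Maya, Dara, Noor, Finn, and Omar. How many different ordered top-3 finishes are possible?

60

This is an ordered selection of 3 from 5: P(5,3).
That gives 5 × 4 × 3 = 60.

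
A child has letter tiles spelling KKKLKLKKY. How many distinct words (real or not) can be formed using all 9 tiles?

252

The 9 letters of KKKLKLKKY have repeats: K appearing 6 times and L appearing twice.
The number of distinct arrangements is 9!/(6!·2!) = 362880/1440 = 252.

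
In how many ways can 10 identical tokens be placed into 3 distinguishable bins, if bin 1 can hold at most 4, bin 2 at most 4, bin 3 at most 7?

Without the upper bounds there are C(12,2) = 66 ways to split 10 among 3 bins.
Subtract solutions that violate a single cap (substitute x_i' = x_i − (cap_i+1)): x_1 ≥ 5 gives C(7,2) = 21; x_2 ≥ 5 gives C(7,2) = 21; x_3 ≥ 8 gives C(4,2) = 6. Together 48.
Add back pairs where two caps are both exceeded: 1 + 0 + 0 = 1.
By inclusion–exclusion the count is 66 − 48 + 1 = 19.

19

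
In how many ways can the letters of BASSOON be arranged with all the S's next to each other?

360

Treat the 2 copies of S as a single block. The multiset to arrange is then {SS, A, B, N, O, O}, 6 items in all.
That gives (6)!/(2!) = 360 arrangements.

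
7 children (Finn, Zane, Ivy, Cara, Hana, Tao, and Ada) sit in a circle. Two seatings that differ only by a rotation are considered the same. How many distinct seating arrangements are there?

Seat Finn anywhere (absorbing the rotational symmetry), then permute the other 6: (6)! = 720.

720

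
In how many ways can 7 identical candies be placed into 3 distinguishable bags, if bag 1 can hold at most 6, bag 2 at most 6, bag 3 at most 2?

19

By stars and bars, unrestricted non-negative solutions to x_1+…+x_3 = 7 number C(7+2,2) = 36.
Subtract solutions that violate a single cap (substitute x_i' = x_i − (cap_i+1)): x_1 ≥ 7 gives C(2,2) = 1; x_2 ≥ 7 gives C(2,2) = 1; x_3 ≥ 3 gives C(6,2) = 15. Together 17.
No two caps can be exceeded simultaneously, so the pair terms are all 0.
By inclusion–exclusion the count is 36 − 17 + 0 = 19.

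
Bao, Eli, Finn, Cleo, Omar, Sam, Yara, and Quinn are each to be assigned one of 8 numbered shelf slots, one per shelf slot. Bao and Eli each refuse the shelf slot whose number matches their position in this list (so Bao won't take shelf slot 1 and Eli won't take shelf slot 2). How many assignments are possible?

Let Aᵢ (for i ∈ {1, 2}) be the placements that put person i in their forbidden shelf slot. Any j of these fix j positions, leaving (8−j)! ways to fill the rest, and there are C(2,j) ways to pick which j.
By inclusion–exclusion, the number of valid placements is Σ_{j=0}^{2} (−1)^j C(2,j)·(8−j)!.
Computing: 40320 − 10080 + 720 = 30960.

30960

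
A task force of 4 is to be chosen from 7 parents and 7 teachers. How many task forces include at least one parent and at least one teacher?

931

Unrestricted: C(14,4) = 1001 ways to pick any 4 of the 14.
Subtract selections that omit an entire group: no parents → C(7,4) = 35; no teachers → C(7,4) = 35.
Both groups omitted at once is impossible, so 1001 − 70 = 931.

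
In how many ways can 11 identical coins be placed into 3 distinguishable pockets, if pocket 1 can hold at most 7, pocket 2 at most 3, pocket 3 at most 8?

26

Ignoring the caps, the number of non-negative solutions to x_1+…+x_3 = 11 is C(13,2) = 78.
Subtract solutions that violate a single cap (substitute x_i' = x_i − (cap_i+1)): x_1 ≥ 8 gives C(5,2) = 10; x_2 ≥ 4 gives C(9,2) = 36; x_3 ≥ 9 gives C(4,2) = 6. Together 52.
No two caps can be exceeded simultaneously, so the pair terms are all 0.
By inclusion–exclusion the count is 78 − 52 + 0 = 26.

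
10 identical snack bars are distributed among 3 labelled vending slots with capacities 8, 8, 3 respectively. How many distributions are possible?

Ignoring the caps, the number of non-negative solutions to x_1+…+x_3 = 10 is C(12,2) = 66.
Subtract solutions that violate a single cap (substitute x_i' = x_i − (cap_i+1)): x_1 ≥ 9 gives C(3,2) = 3; x_2 ≥ 9 gives C(3,2) = 3; x_3 ≥ 4 gives C(8,2) = 28. Together 34.
No two caps can be exceeded simultaneously, so the pair terms are all 0.
By inclusion–exclusion the count is 66 − 34 + 0 = 32.

32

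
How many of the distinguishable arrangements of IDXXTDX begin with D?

With the first slot taken by D, it remains to arrange the other 6 letters (IXXTDX).
Those 6 letters have X appearing 3 times, giving (6)!/(3!) = 120.

120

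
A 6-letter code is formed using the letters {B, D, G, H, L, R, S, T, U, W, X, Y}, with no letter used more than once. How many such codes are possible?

665280

With no repetition, fill the 6 letters in order: 12 choices, then 11, down to 7.
12 × 11 × 10 × 9 × 8 × 7 = 665280.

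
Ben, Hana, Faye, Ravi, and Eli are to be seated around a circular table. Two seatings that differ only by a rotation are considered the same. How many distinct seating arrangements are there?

Fix one person's seat to break rotational symmetry; the remaining 4 people can be arranged in (4)! = 24 ways.

24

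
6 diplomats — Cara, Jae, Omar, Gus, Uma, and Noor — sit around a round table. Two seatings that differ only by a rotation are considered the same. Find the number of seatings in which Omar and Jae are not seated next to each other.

72

All circular seatings of 6 people number (5)! = 120.
Those with Omar next to Jae: fuse the pair into one unit and seat 5 units around a circle — 2·(4)! = 48.
Subtracting, 120 − 48 = 72.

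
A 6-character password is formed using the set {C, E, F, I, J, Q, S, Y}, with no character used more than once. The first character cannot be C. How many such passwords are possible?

The first character has 8−1 = 7 choices (anything except C).
The remaining 5 characters are filled from the other 7 symbols without repetition: 7 × 6 × 5 × 4 × 3 = 2520.
Total: 7 × 2520 = 17640.

17640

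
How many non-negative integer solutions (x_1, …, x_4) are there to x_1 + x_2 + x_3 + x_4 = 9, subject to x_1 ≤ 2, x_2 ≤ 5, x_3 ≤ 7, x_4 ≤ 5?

Without the upper bounds there are C(12,3) = 220 ways to split 9 among 4 variables.
Subtract solutions that violate a single cap (substitute x_i' = x_i − (cap_i+1)): x_1 ≥ 3 gives C(9,3) = 84; x_2 ≥ 6 gives C(6,3) = 20; x_3 ≥ 8 gives C(4,3) = 4; x_4 ≥ 6 gives C(6,3) = 20. Together 128.
Add back pairs where two caps are both exceeded: 1 + 0 + 1 + 0 + 0 + 0 = 2.
By inclusion–exclusion the count is 220 − 128 + 2 = 94.

94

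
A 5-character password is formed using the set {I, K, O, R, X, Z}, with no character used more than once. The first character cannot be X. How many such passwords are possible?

The first character has 6−1 = 5 choices (anything except X).
The remaining 4 characters are filled from the other 5 symbols without repetition: 5 × 4 × 3 × 2 = 120.
Total: 5 × 120 = 600.

600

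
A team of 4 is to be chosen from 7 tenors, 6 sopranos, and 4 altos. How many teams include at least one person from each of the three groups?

Total 4-person selections from all 17: C(17,4) = 2380.
Selections missing a whole group: no tenors → C(10,4) = 210; no sopranos → C(11,4) = 330; no altos → C(13,4) = 715.
Add back selections omitting two groups (i.e. drawn from a single group): C(7,4) + C(6,4) + C(4,4) = 51.
By inclusion–exclusion: 2380 − 1255 + 51 = 1176.

1176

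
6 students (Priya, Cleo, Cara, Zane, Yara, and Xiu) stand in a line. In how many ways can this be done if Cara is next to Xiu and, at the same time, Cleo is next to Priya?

Treat {Cara,Xiu} as one block (2 orders) and {Cleo,Priya} as another (2 orders).
That leaves 4 units to arrange: 2 × 2 × 4! = 4 × 24 = 96.

96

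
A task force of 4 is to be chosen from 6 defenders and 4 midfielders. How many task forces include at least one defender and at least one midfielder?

194

Total 4-person selections from all 10: C(10,4) = 210.
Selections missing a whole group: no defenders → C(4,4) = 1; no midfielders → C(6,4) = 15.
Both groups omitted at once is impossible, so 210 − 16 = 194.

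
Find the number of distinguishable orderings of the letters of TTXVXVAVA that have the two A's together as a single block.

Treat the 2 copies of A as a single block. The multiset to arrange is then {AA, T, T, V, V, V, X, X}, 8 items in all.
That gives (8)!/(3!·2!·2!) = 1680 arrangements.

1680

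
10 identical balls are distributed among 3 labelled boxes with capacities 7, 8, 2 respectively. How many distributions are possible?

21

Without the upper bounds there are C(12,2) = 66 ways to split 10 among 3 boxes.
Subtract solutions that violate a single cap (substitute x_i' = x_i − (cap_i+1)): x_1 ≥ 8 gives C(4,2) = 6; x_2 ≥ 9 gives C(3,2) = 3; x_3 ≥ 3 gives C(9,2) = 36. Together 45.
No two caps can be exceeded simultaneously, so the pair terms are all 0.
By inclusion–exclusion the count is 66 − 45 + 0 = 21.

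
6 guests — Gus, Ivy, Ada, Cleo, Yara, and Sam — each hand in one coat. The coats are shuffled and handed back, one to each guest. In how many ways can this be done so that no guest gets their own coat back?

265

This is the derangement count D_6: permutations of 6 items with no fixed point.
By inclusion–exclusion this is Σ_{j=0}^{6} (−1)^j C(6,j)·(6−j)!.
Computing: 720 − 720 + 360 − 120 + 30 − 6 + 1 = 265.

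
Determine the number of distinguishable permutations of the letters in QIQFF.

QIQFF has 5 letters with F appearing twice and Q appearing twice.
So there are 5! / (2!·2!) = 30 distinguishable arrangements.

30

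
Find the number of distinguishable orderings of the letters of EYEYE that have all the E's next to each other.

Treat the 3 copies of E as a single block. The multiset to arrange is then {EEE, Y, Y}, 3 items in all.
That gives (3)!/(2!) = 3 arrangements.

3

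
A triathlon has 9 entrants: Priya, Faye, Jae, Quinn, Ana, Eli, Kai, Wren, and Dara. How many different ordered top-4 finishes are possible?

There are 9 choices for 1st place, 8 for 2nd, and so on down to 6 for position 4.
That gives 9 × 8 × 7 × 6 = 3024.

3024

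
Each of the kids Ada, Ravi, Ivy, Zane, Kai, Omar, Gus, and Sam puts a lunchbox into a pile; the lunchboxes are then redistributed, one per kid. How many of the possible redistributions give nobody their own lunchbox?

Let Aᵢ be the assignments in which kid i gets their own lunchbox. We want the size of the complement of A₁∪…∪A_8.
By inclusion–exclusion this is Σ_{j=0}^{8} (−1)^j C(8,j)·(8−j)!.
Computing: 40320 − 40320 + 20160 − 6720 + 1680 − 336 + 56 − 8 + 1 = 14833.

14833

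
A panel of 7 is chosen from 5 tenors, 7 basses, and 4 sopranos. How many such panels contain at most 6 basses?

11439

Split by how many basses are chosen (0 through 6).
Sum: C(7,0)·C(9,7) + C(7,1)·C(9,6) + C(7,2)·C(9,5) + C(7,3)·C(9,4) + C(7,4)·C(9,3) + C(7,5)·C(9,2) + C(7,6)·C(9,1) = 36 + 588 + 2646 + 4410 + 2940 + 756 + 63 = 11439.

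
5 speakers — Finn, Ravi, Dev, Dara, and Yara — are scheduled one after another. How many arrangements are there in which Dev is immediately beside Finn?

48

Glue Dev and Finn into one block (2 internal orders), leaving 4 units to arrange in a row.
So the count is 2·(4)! = 48.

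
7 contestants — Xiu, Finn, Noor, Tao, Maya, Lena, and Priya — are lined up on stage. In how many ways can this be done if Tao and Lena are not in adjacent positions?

Of the 7! = 5040 arrangements, those with Tao and Lena adjacent number 2 × 6! = 1440 (treat the pair as a block with 2 internal orders).
Complementary counting: 5040 − 1440 = 3600.

3600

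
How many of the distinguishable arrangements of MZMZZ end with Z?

6

With the last slot taken by Z, it remains to arrange the other 4 letters (MMZZ).
Those 4 letters have M appearing twice and Z appearing twice, giving (4)!/(2!·2!) = 6.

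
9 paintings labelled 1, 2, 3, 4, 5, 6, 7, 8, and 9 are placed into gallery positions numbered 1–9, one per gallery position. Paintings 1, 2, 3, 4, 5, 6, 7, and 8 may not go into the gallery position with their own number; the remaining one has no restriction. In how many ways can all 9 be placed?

Let Aᵢ (for 1 ≤ i ≤ 8) be the placements that put painting i in its forbidden gallery position. Any j of these fix j positions, leaving (9−j)! ways to fill the rest, and there are C(8,j) ways to pick which j.
By inclusion–exclusion, the number of valid placements is Σ_{j=0}^{8} (−1)^j C(8,j)·(9−j)!.
Computing: 362880 − 322560 + 141120 − 40320 + 8400 − 1344 + 168 − 16 + 1 = 148329.

148329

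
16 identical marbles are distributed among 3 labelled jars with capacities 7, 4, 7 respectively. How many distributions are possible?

By stars and bars, unrestricted non-negative solutions to x_1+…+x_3 = 16 number C(16+2,2) = 153.
Subtract solutions that violate a single cap (substitute x_i' = x_i − (cap_i+1)): x_1 ≥ 8 gives C(10,2) = 45; x_2 ≥ 5 gives C(13,2) = 78; x_3 ≥ 8 gives C(10,2) = 45. Together 168.
Add back pairs where two caps are both exceeded: 10 + 1 + 10 = 21.
By inclusion–exclusion the count is 153 − 168 + 21 = 6.

6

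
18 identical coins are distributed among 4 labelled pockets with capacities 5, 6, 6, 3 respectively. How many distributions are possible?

By stars and bars, unrestricted non-negative solutions to x_1+…+x_4 = 18 number C(18+3,3) = 1330.
Subtract solutions that violate a single cap (substitute x_i' = x_i − (cap_i+1)): x_1 ≥ 6 gives C(15,3) = 455; x_2 ≥ 7 gives C(14,3) = 364; x_3 ≥ 7 gives C(14,3) = 364; x_4 ≥ 4 gives C(17,3) = 680. Together 1863.
Add back pairs where two caps are both exceeded: 56 + 56 + 165 + 35 + 120 + 120 = 552.
Subtract triples: 0 + 4 + 4 + 1 = 9.
By inclusion–exclusion the count is 1330 − 1863 + 552 − 9 = 10.

10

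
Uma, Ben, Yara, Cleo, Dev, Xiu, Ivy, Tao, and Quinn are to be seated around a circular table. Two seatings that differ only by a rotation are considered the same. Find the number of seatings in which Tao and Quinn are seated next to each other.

Treat {Tao, Quinn} as one unit (2 internal orders) and seat the resulting 8 units around the table: (7)! circular arrangements.
So 2 × (7)! = 2 × 5040 = 10080.

10080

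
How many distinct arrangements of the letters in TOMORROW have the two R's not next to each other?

Total arrangements of TOMORROW: 8!/(3!·2!) = 3360.
Arrangements with the R's together: treat RR as one letter, giving (7)!/(3!) = 840.
Subtracting, 3360 − 840 = 2520 arrangements keep the R's apart.

2520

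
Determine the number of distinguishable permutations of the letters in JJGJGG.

20

Letter multiplicities in JJGJGG: G×3, J×3.
Dividing 6! = 720 by 3!·3! = 36 for the repeated letters gives 20.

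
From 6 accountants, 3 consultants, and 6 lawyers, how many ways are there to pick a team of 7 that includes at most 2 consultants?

Split by how many consultants are chosen (0 through 2).
Sum: C(3,0)·C(12,7) + C(3,1)·C(12,6) + C(3,2)·C(12,5) = 792 + 2772 + 2376 = 5940.

5940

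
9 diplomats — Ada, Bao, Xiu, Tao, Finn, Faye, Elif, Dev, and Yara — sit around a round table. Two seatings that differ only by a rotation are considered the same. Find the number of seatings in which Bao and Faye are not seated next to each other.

30240

All circular seatings of 9 people number (8)! = 40320.
Those with Bao next to Faye: fuse the pair into one unit and seat 8 units around a circle — 2·(7)! = 10080.
Subtracting, 40320 − 10080 = 30240.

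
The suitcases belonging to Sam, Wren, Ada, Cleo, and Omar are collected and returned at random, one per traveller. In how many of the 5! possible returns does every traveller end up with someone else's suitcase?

Count assignments avoiding every fixed point. For any j of the 5 travellers fixed to their own suitcase, the other 5−j can be arranged in (5−j)! ways.
By inclusion–exclusion this is Σ_{j=0}^{5} (−1)^j C(5,j)·(5−j)!.
Computing: 120 − 120 + 60 − 20 + 5 − 1 = 44.

44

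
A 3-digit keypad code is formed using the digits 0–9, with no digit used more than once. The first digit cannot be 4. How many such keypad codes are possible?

The first digit has 10−1 = 9 choices (anything except 4).
The remaining 2 digits are filled from the other 9 symbols without repetition: 9 × 8 = 72.
Total: 9 × 72 = 648.

648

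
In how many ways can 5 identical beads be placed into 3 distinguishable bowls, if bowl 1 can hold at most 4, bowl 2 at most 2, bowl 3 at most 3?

Without the upper bounds there are C(7,2) = 21 ways to split 5 among 3 bowls.
Subtract solutions that violate a single cap (substitute x_i' = x_i − (cap_i+1)): x_1 ≥ 5 gives C(2,2) = 1; x_2 ≥ 3 gives C(4,2) = 6; x_3 ≥ 4 gives C(3,2) = 3. Together 10.
No two caps can be exceeded simultaneously, so the pair terms are all 0.
By inclusion–exclusion the count is 21 − 10 + 0 = 11.

11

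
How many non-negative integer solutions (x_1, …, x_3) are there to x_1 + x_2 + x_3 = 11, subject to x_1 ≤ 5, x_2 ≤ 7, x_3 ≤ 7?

Without the upper bounds there are C(13,2) = 78 ways to split 11 among 3 variables.
Subtract solutions that violate a single cap (substitute x_i' = x_i − (cap_i+1)): x_1 ≥ 6 gives C(7,2) = 21; x_2 ≥ 8 gives C(5,2) = 10; x_3 ≥ 8 gives C(5,2) = 10. Together 41.
No two caps can be exceeded simultaneously, so the pair terms are all 0.
By inclusion–exclusion the count is 78 − 41 + 0 = 37.

37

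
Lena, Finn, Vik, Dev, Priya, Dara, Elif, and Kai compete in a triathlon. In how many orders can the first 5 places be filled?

6720

This is an ordered selection of 5 from 8: P(8,5).
That gives 8 × 7 × 6 × 5 × 4 = 6720.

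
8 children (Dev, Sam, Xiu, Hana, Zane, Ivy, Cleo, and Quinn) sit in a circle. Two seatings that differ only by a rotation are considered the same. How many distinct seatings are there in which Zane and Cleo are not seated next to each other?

3600

All circular seatings of 8 people number (7)! = 5040.
Seatings with Zane beside Cleo: treat them as a block with 2 internal orders, giving 2 × (6)! = 1440.
Subtracting, 5040 − 1440 = 3600.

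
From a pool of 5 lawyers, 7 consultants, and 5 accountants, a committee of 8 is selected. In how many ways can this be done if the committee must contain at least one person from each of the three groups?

23275

Unrestricted: C(17,8) = 24310 ways to pick any 8 of the 17.
Subtract selections that omit an entire group: no lawyers → C(12,8) = 495; no consultants → C(10,8) = 45; no accountants → C(12,8) = 495.
Add back selections omitting two groups (i.e. drawn from a single group): C(5,8) + C(7,8) + C(5,8) = 0.
By inclusion–exclusion: 24310 − 1035 + 0 = 23275.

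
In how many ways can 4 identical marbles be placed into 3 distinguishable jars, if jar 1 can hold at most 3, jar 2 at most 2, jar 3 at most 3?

Ignoring the caps, the number of non-negative solutions to x_1+…+x_3 = 4 is C(6,2) = 15.
Subtract solutions that violate a single cap (substitute x_i' = x_i − (cap_i+1)): x_1 ≥ 4 gives C(2,2) = 1; x_2 ≥ 3 gives C(3,2) = 3; x_3 ≥ 4 gives C(2,2) = 1. Together 5.
No two caps can be exceeded simultaneously, so the pair terms are all 0.
By inclusion–exclusion the count is 15 − 5 + 0 = 10.

10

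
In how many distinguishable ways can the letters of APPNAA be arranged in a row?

60

The 6 letters of APPNAA have repeats: A appearing 3 times and P appearing twice.
Dividing 6! = 720 by 3!·2! = 12 for the repeated letters gives 60.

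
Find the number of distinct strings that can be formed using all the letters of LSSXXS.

60

Letter multiplicities in LSSXXS: L×1, S×3, X×2.
Dividing 6! = 720 by 3!·2! = 12 for the repeated letters gives 60.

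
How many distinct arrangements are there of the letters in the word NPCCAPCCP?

2520

NPCCAPCCP has 9 letters with C appearing 4 times and P appearing 3 times.
So there are 9! / (4!·3!) = 2520 distinguishable arrangements.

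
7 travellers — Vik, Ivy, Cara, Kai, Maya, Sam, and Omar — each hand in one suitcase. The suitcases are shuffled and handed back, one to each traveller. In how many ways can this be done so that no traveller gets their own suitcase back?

1854

Count assignments avoiding every fixed point. For any j of the 7 travellers fixed to their own suitcase, the other 7−j can be arranged in (7−j)! ways.
By inclusion–exclusion this is Σ_{j=0}^{7} (−1)^j C(7,j)·(7−j)!.
Computing: 5040 − 5040 + 2520 − 840 + 210 − 42 + 7 − 1 = 1854.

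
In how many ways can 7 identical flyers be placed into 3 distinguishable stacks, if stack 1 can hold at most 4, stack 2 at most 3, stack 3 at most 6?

Without the upper bounds there are C(9,2) = 36 ways to split 7 among 3 stacks.
Subtract solutions that violate a single cap (substitute x_i' = x_i − (cap_i+1)): x_1 ≥ 5 gives C(4,2) = 6; x_2 ≥ 4 gives C(5,2) = 10; x_3 ≥ 7 gives C(2,2) = 1. Together 17.
No two caps can be exceeded simultaneously, so the pair terms are all 0.
By inclusion–exclusion the count is 36 − 17 + 0 = 19.

19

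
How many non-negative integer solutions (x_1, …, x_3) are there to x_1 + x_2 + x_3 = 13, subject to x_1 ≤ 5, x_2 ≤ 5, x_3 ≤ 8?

By stars and bars, unrestricted non-negative solutions to x_1+…+x_3 = 13 number C(13+2,2) = 105.
Subtract solutions that violate a single cap (substitute x_i' = x_i − (cap_i+1)): x_1 ≥ 6 gives C(9,2) = 36; x_2 ≥ 6 gives C(9,2) = 36; x_3 ≥ 9 gives C(6,2) = 15. Together 87.
Add back pairs where two caps are both exceeded: 3 + 0 + 0 = 3.
By inclusion–exclusion the count is 105 − 87 + 3 = 21.

21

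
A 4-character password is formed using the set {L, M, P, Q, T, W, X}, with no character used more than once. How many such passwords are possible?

Choose and order 4 of the 7 symbols: the first character has 7 options, the next 6, then 5, 4.
That product is 7 × 6 × 5 × 4 = 840.

840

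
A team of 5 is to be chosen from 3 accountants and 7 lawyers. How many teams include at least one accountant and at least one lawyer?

231

Total 5-person selections from all 10: C(10,5) = 252.
Selections missing a whole group: no accountants → C(7,5) = 21; no lawyers → C(3,5) = 0.
Both groups omitted at once is impossible, so 252 − 21 = 231.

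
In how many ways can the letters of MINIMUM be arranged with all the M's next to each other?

Treat the 3 copies of M as a single block. The multiset to arrange is then {MMM, I, I, N, U}, 5 items in all.
That gives (5)!/(2!) = 60 arrangements.

60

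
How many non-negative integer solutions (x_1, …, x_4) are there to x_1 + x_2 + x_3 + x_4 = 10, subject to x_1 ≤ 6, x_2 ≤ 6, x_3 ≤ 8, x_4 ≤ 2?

Ignoring the caps, the number of non-negative solutions to x_1+…+x_4 = 10 is C(13,3) = 286.
Subtract solutions that violate a single cap (substitute x_i' = x_i − (cap_i+1)): x_1 ≥ 7 gives C(6,3) = 20; x_2 ≥ 7 gives C(6,3) = 20; x_3 ≥ 9 gives C(4,3) = 4; x_4 ≥ 3 gives C(10,3) = 120. Together 164.
Add back pairs where two caps are both exceeded: 0 + 0 + 1 + 0 + 1 + 0 = 2.
By inclusion–exclusion the count is 286 − 164 + 2 = 124.

124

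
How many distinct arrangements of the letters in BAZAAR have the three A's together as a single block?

24

Treat the 3 copies of A as a single block. The multiset to arrange is then {AAA, B, R, Z}, 4 items in all.
All 4 items are distinct, so there are (4)! = 24 arrangements.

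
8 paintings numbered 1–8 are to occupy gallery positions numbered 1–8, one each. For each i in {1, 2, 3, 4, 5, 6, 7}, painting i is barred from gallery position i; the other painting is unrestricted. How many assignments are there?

Let Aᵢ (for 1 ≤ i ≤ 7) be the placements that put painting i in its forbidden gallery position. Any j of these fix j positions, leaving (8−j)! ways to fill the rest, and there are C(7,j) ways to pick which j.
By inclusion–exclusion, the number of valid placements is Σ_{j=0}^{7} (−1)^j C(7,j)·(8−j)!.
Computing: 40320 − 35280 + 15120 − 4200 + 840 − 126 + 14 − 1 = 16687.

16687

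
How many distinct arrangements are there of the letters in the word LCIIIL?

The 6 letters of LCIIIL have repeats: I appearing 3 times and L appearing twice.
Dividing 6! = 720 by 3!·2! = 12 for the repeated letters gives 60.

60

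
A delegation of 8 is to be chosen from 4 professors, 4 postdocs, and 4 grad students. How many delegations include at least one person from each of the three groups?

Total 8-person selections from all 12: C(12,8) = 495.
Selections missing a whole group: no professors → C(8,8) = 1; no postdocs → C(8,8) = 1; no grad students → C(8,8) = 1.
Add back selections omitting two groups (i.e. drawn from a single group): C(4,8) + C(4,8) + C(4,8) = 0.
By inclusion–exclusion: 495 − 3 + 0 = 492.

492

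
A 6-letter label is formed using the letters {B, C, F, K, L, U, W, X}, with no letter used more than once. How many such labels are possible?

20160

This is a permutation of 6 out of 8: P(8,6) = 8!/2!.
That product is 8 × 7 × 6 × 5 × 4 × 3 = 20160.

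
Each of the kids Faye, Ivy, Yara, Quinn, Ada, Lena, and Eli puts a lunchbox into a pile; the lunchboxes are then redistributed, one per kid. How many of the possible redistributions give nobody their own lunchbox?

1854

Let Aᵢ be the assignments in which kid i gets their own lunchbox. We want the size of the complement of A₁∪…∪A_7.
By inclusion–exclusion this is Σ_{j=0}^{7} (−1)^j C(7,j)·(7−j)!.
Computing: 5040 − 5040 + 2520 − 840 + 210 − 42 + 7 − 1 = 1854.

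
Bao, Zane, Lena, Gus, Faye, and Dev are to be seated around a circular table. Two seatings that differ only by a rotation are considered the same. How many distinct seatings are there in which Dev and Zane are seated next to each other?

Treat {Dev, Zane} as one unit (2 internal orders) and seat the resulting 5 units around the table: (4)! circular arrangements.
So 2 × (4)! = 2 × 24 = 48.

48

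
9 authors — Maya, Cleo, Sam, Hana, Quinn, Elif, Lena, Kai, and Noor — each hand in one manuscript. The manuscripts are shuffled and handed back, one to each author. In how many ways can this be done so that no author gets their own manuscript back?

133496

Let Aᵢ be the assignments in which author i gets their own manuscript. We want the size of the complement of A₁∪…∪A_9.
By inclusion–exclusion this is Σ_{j=0}^{9} (−1)^j C(9,j)·(9−j)!.
Computing: 362880 − 362880 + 181440 − 60480 + 15120 − 3024 + 504 − 72 + 9 − 1 = 133496.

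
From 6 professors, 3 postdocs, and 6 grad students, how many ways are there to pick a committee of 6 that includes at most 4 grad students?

Split by how many grad students are chosen (0 through 4).
Sum: C(6,0)·C(9,6) + C(6,1)·C(9,5) + C(6,2)·C(9,4) + C(6,3)·C(9,3) + C(6,4)·C(9,2) = 84 + 756 + 1890 + 1680 + 540 = 4950.

4950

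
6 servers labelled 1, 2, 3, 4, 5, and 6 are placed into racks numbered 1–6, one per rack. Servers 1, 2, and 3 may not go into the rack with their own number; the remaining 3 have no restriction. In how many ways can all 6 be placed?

426

Let Aᵢ (for i ∈ {1, 2, 3}) be the placements that put server i in its forbidden rack. Any j of these fix j positions, leaving (6−j)! ways to fill the rest, and there are C(3,j) ways to pick which j.
By inclusion–exclusion, the number of valid placements is Σ_{j=0}^{3} (−1)^j C(3,j)·(6−j)!.
Computing: 720 − 360 + 72 − 6 = 426.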